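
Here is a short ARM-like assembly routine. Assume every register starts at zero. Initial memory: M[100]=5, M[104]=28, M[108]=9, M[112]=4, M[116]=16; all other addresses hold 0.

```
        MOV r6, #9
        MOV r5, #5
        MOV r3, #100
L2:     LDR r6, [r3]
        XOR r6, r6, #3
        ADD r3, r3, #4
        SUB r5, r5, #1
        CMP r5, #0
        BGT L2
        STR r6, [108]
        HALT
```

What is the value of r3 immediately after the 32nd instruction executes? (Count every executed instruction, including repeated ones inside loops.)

120

after MOV r6, #9: r6=9
after MOV r5, #5: r5=5
after MOV r3, #100: r3=100
after LDR r6, [r3]: r6=M[100]=5
after XOR r6, r6, #3: r6=5^3=6
after ADD r3, r3, #4: r3=100+4=104
after SUB r5, r5, #1: r5=5-1=4
CMP r5, #0  (cmp 4,0)
BGT L2: taken
after LDR r6, [r3]: r6=M[104]=28
after XOR r6, r6, #3: r6=28^3=31
after ADD r3, r3, #4: r3=104+4=108
after SUB r5, r5, #1: r5=4-1=3
CMP r5, #0  (cmp 3,0)
BGT L2: taken
after LDR r6, [r3]: r6=M[108]=9
after XOR r6, r6, #3: r6=9^3=10
after ADD r3, r3, #4: r3=108+4=112
after SUB r5, r5, #1: r5=3-1=2
CMP r5, #0  (cmp 2,0)
BGT L2: taken
after LDR r6, [r3]: r6=M[112]=4
after XOR r6, r6, #3: r6=4^3=7
after ADD r3, r3, #4: r3=112+4=116
after SUB r5, r5, #1: r5=2-1=1
CMP r5, #0  (cmp 1,0)
BGT L2: taken
after LDR r6, [r3]: r6=M[116]=16
after XOR r6, r6, #3: r6=16^3=19
after ADD r3, r3, #4: r3=116+4=120
after SUB r5, r5, #1: r5=1-1=0
CMP r5, #0  (cmp 0,0)
After step 32: r3 = 120.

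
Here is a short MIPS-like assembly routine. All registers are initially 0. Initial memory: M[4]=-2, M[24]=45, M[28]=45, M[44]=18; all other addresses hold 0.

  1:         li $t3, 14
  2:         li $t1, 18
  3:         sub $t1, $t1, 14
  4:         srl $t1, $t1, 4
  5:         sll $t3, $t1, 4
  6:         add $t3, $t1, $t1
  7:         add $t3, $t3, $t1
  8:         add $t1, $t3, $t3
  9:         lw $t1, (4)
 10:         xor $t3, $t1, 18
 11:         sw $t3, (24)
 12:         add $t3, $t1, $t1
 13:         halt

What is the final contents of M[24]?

$t3=14
$t1=18
$t1=18-14=4
$t1=4>>4=0
$t3=0<<4=0
$t3=0+0=0
$t3=0+0=0
$t1=0+0=0
$t1=M[4]=-2
$t3=(-2)^18=-20
sw $t3, (24) → M[24]=-20
$t3=(-2)+(-2)=-4
halt.

-20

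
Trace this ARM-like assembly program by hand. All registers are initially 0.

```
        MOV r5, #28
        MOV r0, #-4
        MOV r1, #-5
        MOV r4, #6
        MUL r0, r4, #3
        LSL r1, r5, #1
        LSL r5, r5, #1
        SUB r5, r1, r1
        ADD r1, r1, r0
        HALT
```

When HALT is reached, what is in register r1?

MOV r5, #28 → r5=28
MOV r0, #-4 → r0=-4
MOV r1, #-5 → r1=-5
MOV r4, #6 → r4=6
MUL r0, r4, #3 → r0=6*3=18
LSL r1, r5, #1 → r1=28<<1=56
LSL r5, r5, #1 → r5=28<<1=56
SUB r5, r1, r1 → r5=56-56=0
ADD r1, r1, r0 → r1=56+18=74
halt.

74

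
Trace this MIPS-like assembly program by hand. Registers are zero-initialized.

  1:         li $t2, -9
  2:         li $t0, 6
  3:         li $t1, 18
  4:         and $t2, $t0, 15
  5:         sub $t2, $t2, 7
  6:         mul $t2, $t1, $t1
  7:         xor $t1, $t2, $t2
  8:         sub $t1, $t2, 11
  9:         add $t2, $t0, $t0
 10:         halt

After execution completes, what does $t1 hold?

li $t2, -9 → $t2=-9
li $t0, 6 → $t0=6
li $t1, 18 → $t1=18
and $t2, $t0, 15 → $t2=6&15=6
sub $t2, $t2, 7 → $t2=6-7=-1
mul $t2, $t1, $t1 → $t2=18*18=324
xor $t1, $t2, $t2 → $t1=324^324=0
sub $t1, $t2, 11 → $t1=324-11=313
add $t2, $t0, $t0 → $t2=6+6=12
halt.

313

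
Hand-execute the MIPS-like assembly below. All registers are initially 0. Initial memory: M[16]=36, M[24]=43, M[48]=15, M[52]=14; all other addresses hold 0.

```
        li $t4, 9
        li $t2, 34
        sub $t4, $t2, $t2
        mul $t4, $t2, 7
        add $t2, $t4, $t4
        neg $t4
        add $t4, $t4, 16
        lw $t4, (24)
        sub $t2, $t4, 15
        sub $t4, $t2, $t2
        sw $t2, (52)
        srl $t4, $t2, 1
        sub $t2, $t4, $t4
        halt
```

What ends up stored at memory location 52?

$t4=9
$t2=34
$t4=34-34=0
$t4=34*7=238
$t2=238+238=476
$t4=-(238)=-238
$t4=(-238)+16=-222
$t4=M[24]=43
$t2=43-15=28
$t4=28-28=0
sw $t2, (52) → M[52]=28
$t4=28>>1=14
$t2=14-14=0
halt.

28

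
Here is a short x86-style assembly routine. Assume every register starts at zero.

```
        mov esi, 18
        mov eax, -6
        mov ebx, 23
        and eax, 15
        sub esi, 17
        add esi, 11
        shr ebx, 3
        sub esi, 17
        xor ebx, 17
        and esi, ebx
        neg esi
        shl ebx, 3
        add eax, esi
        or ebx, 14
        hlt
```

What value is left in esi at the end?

esi=18
eax=-6
ebx=23
eax=(-6)&15=10
esi=18-17=1
esi=1+11=12
ebx=23>>3=2
esi=12-17=-5
ebx=2^17=19
esi=(-5)&19=19
esi=-(19)=-19
ebx=19<<3=152
eax=10+(-19)=-9
ebx=152|14=158
halt.

-19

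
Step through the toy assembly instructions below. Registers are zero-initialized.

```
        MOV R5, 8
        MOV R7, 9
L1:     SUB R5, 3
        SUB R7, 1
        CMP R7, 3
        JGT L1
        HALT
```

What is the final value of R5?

after MOV R5, 8: R5=8
after MOV R7, 9: R7=9
after SUB R5, 3: R5=8-3=5
after SUB R7, 1: R7=9-1=8
CMP R7, 3  (cmp 8,3)
JGT L1: taken
after SUB R5, 3: R5=5-3=2
after SUB R7, 1: R7=8-1=7
CMP R7, 3  (cmp 7,3)
JGT L1: taken
after SUB R5, 3: R5=2-3=-1
after SUB R7, 1: R7=7-1=6
CMP R7, 3  (cmp 6,3)
JGT L1: taken
after SUB R5, 3: R5=(-1)-3=-4
after SUB R7, 1: R7=6-1=5
CMP R7, 3  (cmp 5,3)
JGT L1: taken
after SUB R5, 3: R5=(-4)-3=-7
after SUB R7, 1: R7=5-1=4
CMP R7, 3  (cmp 4,3)
JGT L1: taken
after SUB R5, 3: R5=(-7)-3=-10
after SUB R7, 1: R7=4-1=3
CMP R7, 3  (cmp 3,3)
JGT L1: not taken
halt.

-10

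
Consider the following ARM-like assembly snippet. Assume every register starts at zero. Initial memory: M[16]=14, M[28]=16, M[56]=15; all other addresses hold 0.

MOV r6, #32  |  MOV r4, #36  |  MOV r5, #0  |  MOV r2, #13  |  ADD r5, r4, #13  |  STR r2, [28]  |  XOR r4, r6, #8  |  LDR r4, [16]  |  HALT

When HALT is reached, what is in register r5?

r6=32
r4=36
r5=0
r2=13
r5=36+13=49
STR r2, [28] → M[28]=13
r4=32^8=40
r4=M[16]=14
halt.

49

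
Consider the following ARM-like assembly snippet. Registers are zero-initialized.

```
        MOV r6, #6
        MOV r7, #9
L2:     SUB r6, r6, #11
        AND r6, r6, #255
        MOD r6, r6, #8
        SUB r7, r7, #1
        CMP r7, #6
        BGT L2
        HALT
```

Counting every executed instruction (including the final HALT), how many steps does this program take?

r6=6
r7=9
r6=6-11=-5
r6=(-5)&255=251
r6=251%8=3
r7=9-1=8
CMP r7, #6  (cmp 8,6)
BGT L2: taken
r6=3-11=-8
r6=(-8)&255=248
r6=248%8=0
r7=8-1=7
CMP r7, #6  (cmp 7,6)
BGT L2: taken
r6=0-11=-11
r6=(-11)&255=245
r6=245%8=5
r7=7-1=6
CMP r7, #6  (cmp 6,6)
BGT L2: not taken
halt.
Total executed instructions: 21.

21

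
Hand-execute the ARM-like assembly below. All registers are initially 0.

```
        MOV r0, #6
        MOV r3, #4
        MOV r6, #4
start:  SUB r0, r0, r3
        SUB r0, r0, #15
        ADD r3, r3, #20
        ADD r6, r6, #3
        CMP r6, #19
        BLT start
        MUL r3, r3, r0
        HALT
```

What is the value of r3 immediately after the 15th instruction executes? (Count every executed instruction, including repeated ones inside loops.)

44

after MOV r0, #6: r0=6
after MOV r3, #4: r3=4
after MOV r6, #4: r6=4
after SUB r0, r0, r3: r0=6-4=2
after SUB r0, r0, #15: r0=2-15=-13
after ADD r3, r3, #20: r3=4+20=24
after ADD r6, r6, #3: r6=4+3=7
CMP r6, #19  (cmp 7,19)
BLT start: taken
after SUB r0, r0, r3: r0=(-13)-24=-37
after SUB r0, r0, #15: r0=(-37)-15=-52
after ADD r3, r3, #20: r3=24+20=44
after ADD r6, r6, #3: r6=7+3=10
CMP r6, #19  (cmp 10,19)
BLT start: taken
After step 15: r3 = 44.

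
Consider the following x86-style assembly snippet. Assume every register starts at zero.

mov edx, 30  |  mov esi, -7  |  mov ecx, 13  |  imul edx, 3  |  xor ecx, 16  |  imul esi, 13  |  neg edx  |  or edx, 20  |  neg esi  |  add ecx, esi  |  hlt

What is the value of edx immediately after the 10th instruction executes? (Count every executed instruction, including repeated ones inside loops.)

after mov edx, 30: edx=30
after mov esi, -7: esi=-7
after mov ecx, 13: ecx=13
after imul edx, 3: edx=30*3=90
after xor ecx, 16: ecx=13^16=29
after imul esi, 13: esi=(-7)*13=-91
after neg edx: edx=-(90)=-90
after or edx, 20: edx=(-90)|20=-74
after neg esi: esi=-(-91)=91
after add ecx, esi: ecx=29+91=120
After step 10: edx = -74.

-74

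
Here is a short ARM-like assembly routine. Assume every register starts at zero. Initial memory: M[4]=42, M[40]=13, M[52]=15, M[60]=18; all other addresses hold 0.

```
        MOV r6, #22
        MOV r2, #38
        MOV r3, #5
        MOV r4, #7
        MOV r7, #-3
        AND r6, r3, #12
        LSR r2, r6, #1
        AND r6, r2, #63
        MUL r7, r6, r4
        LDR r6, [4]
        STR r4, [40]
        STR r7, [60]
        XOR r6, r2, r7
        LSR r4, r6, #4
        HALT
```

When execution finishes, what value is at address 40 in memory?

after MOV r6, #22: r6=22
after MOV r2, #38: r2=38
after MOV r3, #5: r3=5
after MOV r4, #7: r4=7
after MOV r7, #-3: r7=-3
after AND r6, r3, #12: r6=5&12=4
after LSR r2, r6, #1: r2=4>>1=2
after AND r6, r2, #63: r6=2&63=2
after MUL r7, r6, r4: r7=2*7=14
after LDR r6, [4]: r6=M[4]=42
STR r4, [40] → M[40]=7
STR r7, [60] → M[60]=14
after XOR r6, r2, r7: r6=2^14=12
after LSR r4, r6, #4: r4=12>>4=0
halt.

7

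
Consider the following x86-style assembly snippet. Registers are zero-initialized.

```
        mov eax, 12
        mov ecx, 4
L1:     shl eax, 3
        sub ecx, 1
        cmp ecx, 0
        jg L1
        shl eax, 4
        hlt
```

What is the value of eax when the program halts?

786432

mov eax, 12 → eax=12
mov ecx, 4 → ecx=4
shl eax, 3 → eax=12<<3=96
sub ecx, 1 → ecx=4-1=3
cmp ecx, 0  (cmp 3,0)
jg L1: taken
shl eax, 3 → eax=96<<3=768
sub ecx, 1 → ecx=3-1=2
cmp ecx, 0  (cmp 2,0)
jg L1: taken
shl eax, 3 → eax=768<<3=6144
sub ecx, 1 → ecx=2-1=1
cmp ecx, 0  (cmp 1,0)
jg L1: taken
shl eax, 3 → eax=6144<<3=49152
sub ecx, 1 → ecx=1-1=0
cmp ecx, 0  (cmp 0,0)
jg L1: not taken
shl eax, 4 → eax=49152<<4=786432
halt.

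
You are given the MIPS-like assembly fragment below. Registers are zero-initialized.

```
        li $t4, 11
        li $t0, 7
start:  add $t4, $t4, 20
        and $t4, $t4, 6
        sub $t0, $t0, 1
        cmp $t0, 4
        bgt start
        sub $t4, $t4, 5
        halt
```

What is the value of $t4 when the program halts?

1

after li $t4, 11: $t4=11
after li $t0, 7: $t0=7
after add $t4, $t4, 20: $t4=11+20=31
after and $t4, $t4, 6: $t4=31&6=6
after sub $t0, $t0, 1: $t0=7-1=6
cmp $t0, 4  (cmp 6,4)
bgt start: taken
after add $t4, $t4, 20: $t4=6+20=26
after and $t4, $t4, 6: $t4=26&6=2
after sub $t0, $t0, 1: $t0=6-1=5
cmp $t0, 4  (cmp 5,4)
bgt start: taken
after add $t4, $t4, 20: $t4=2+20=22
after and $t4, $t4, 6: $t4=22&6=6
after sub $t0, $t0, 1: $t0=5-1=4
cmp $t0, 4  (cmp 4,4)
bgt start: not taken
after sub $t4, $t4, 5: $t4=6-5=1
halt.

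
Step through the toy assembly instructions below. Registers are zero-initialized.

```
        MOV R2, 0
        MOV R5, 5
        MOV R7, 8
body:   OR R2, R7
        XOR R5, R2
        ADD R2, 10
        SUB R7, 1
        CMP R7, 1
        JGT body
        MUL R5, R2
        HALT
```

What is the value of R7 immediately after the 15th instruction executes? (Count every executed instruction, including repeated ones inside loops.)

6

R2=0
R5=5
R7=8
R2=0|8=8
R5=5^8=13
R2=8+10=18
R7=8-1=7
CMP R7, 1  (cmp 7,1)
JGT body: taken
R2=18|7=23
R5=13^23=26
R2=23+10=33
R7=7-1=6
CMP R7, 1  (cmp 6,1)
JGT body: taken
After step 15: R7 = 6.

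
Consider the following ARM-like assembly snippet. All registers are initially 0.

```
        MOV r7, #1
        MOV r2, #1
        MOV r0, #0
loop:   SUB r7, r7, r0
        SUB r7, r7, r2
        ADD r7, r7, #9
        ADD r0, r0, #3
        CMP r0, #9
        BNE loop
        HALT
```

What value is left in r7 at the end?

MOV r7, #1 → r7=1
MOV r2, #1 → r2=1
MOV r0, #0 → r0=0
SUB r7, r7, r0 → r7=1-0=1
SUB r7, r7, r2 → r7=1-1=0
ADD r7, r7, #9 → r7=0+9=9
ADD r0, r0, #3 → r0=0+3=3
CMP r0, #9  (cmp 3,9)
BNE loop: taken
SUB r7, r7, r0 → r7=9-3=6
SUB r7, r7, r2 → r7=6-1=5
ADD r7, r7, #9 → r7=5+9=14
ADD r0, r0, #3 → r0=3+3=6
CMP r0, #9  (cmp 6,9)
BNE loop: taken
SUB r7, r7, r0 → r7=14-6=8
SUB r7, r7, r2 → r7=8-1=7
ADD r7, r7, #9 → r7=7+9=16
ADD r0, r0, #3 → r0=6+3=9
CMP r0, #9  (cmp 9,9)
BNE loop: not taken
halt.

16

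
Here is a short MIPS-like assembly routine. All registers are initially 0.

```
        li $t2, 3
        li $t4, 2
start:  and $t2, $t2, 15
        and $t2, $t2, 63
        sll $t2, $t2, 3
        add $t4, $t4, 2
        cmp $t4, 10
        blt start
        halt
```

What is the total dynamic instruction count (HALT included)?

27

li $t2, 3 → $t2=3
li $t4, 2 → $t4=2
and $t2, $t2, 15 → $t2=3&15=3
and $t2, $t2, 63 → $t2=3&63=3
sll $t2, $t2, 3 → $t2=3<<3=24
add $t4, $t4, 2 → $t4=2+2=4
cmp $t4, 10  (cmp 4,10)
blt start: taken
and $t2, $t2, 15 → $t2=24&15=8
and $t2, $t2, 63 → $t2=8&63=8
sll $t2, $t2, 3 → $t2=8<<3=64
add $t4, $t4, 2 → $t4=4+2=6
cmp $t4, 10  (cmp 6,10)
blt start: taken
and $t2, $t2, 15 → $t2=64&15=0
and $t2, $t2, 63 → $t2=0&63=0
sll $t2, $t2, 3 → $t2=0<<3=0
add $t4, $t4, 2 → $t4=6+2=8
cmp $t4, 10  (cmp 8,10)
blt start: taken
and $t2, $t2, 15 → $t2=0&15=0
and $t2, $t2, 63 → $t2=0&63=0
sll $t2, $t2, 3 → $t2=0<<3=0
add $t4, $t4, 2 → $t4=8+2=10
cmp $t4, 10  (cmp 10,10)
blt start: not taken
halt.
Total executed instructions: 27.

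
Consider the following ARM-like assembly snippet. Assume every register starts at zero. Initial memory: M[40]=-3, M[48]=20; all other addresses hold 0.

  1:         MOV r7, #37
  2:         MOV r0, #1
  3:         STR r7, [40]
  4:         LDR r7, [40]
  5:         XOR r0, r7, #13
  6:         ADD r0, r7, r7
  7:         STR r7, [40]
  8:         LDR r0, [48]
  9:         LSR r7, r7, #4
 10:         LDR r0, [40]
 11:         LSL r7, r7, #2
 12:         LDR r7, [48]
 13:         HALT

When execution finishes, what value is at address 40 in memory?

after MOV r7, #37: r7=37
after MOV r0, #1: r0=1
STR r7, [40] → M[40]=37
after LDR r7, [40]: r7=M[40]=37
after XOR r0, r7, #13: r0=37^13=40
after ADD r0, r7, r7: r0=37+37=74
STR r7, [40] → M[40]=37
after LDR r0, [48]: r0=M[48]=20
after LSR r7, r7, #4: r7=37>>4=2
after LDR r0, [40]: r0=M[40]=37
after LSL r7, r7, #2: r7=2<<2=8
after LDR r7, [48]: r7=M[48]=20
halt.

37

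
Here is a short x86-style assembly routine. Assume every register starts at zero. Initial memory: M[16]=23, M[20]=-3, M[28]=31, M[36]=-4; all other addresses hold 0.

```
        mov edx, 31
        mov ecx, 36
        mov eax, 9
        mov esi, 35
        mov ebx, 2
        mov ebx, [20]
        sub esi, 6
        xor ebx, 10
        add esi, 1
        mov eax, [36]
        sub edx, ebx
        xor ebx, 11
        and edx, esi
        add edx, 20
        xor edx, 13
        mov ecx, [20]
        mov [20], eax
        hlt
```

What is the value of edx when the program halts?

edx=31
ecx=36
eax=9
esi=35
ebx=2
ebx=M[20]=-3
esi=35-6=29
ebx=(-3)^10=-9
esi=29+1=30
eax=M[36]=-4
edx=31-(-9)=40
ebx=(-9)^11=-4
edx=40&30=8
edx=8+20=28
edx=28^13=17
ecx=M[20]=-3
mov [20], eax → M[20]=-4
halt.

17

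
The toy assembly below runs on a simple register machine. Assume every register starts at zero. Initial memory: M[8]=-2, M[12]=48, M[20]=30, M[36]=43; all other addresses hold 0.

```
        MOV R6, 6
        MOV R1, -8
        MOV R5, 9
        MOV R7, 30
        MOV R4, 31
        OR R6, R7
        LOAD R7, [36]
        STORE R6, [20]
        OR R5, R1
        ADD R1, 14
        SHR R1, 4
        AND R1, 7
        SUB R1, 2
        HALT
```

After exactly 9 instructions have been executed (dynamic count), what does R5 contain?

-7

MOV R6, 6 → R6=6
MOV R1, -8 → R1=-8
MOV R5, 9 → R5=9
MOV R7, 30 → R7=30
MOV R4, 31 → R4=31
OR R6, R7 → R6=6|30=30
LOAD R7, [36] → R7=M[36]=43
STORE R6, [20] → M[20]=30
OR R5, R1 → R5=9|(-8)=-7
After step 9: R5 = -7.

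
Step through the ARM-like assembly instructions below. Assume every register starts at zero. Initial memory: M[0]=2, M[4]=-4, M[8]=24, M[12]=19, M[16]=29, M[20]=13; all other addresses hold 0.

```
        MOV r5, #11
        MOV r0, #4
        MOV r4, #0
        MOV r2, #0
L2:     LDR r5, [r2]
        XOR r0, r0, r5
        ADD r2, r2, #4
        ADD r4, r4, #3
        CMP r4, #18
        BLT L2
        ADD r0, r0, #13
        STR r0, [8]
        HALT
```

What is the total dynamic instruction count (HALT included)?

r5=11
r0=4
r4=0
r2=0
r5=M[0]=2
r0=4^2=6
r2=0+4=4
r4=0+3=3
CMP r4, #18  (cmp 3,18)
BLT L2: taken
r5=M[4]=-4
r0=6^(-4)=-6
r2=4+4=8
r4=3+3=6
CMP r4, #18  (cmp 6,18)
BLT L2: taken
r5=M[8]=24
r0=(-6)^24=-30
r2=8+4=12
r4=6+3=9
CMP r4, #18  (cmp 9,18)
BLT L2: taken
r5=M[12]=19
r0=(-30)^19=-15
r2=12+4=16
r4=9+3=12
CMP r4, #18  (cmp 12,18)
BLT L2: taken
r5=M[16]=29
r0=(-15)^29=-20
r2=16+4=20
r4=12+3=15
CMP r4, #18  (cmp 15,18)
BLT L2: taken
r5=M[20]=13
r0=(-20)^13=-31
r2=20+4=24
r4=15+3=18
CMP r4, #18  (cmp 18,18)
BLT L2: not taken
r0=(-31)+13=-18
STR r0, [8] → M[8]=-18
halt.
Total executed instructions: 43.

43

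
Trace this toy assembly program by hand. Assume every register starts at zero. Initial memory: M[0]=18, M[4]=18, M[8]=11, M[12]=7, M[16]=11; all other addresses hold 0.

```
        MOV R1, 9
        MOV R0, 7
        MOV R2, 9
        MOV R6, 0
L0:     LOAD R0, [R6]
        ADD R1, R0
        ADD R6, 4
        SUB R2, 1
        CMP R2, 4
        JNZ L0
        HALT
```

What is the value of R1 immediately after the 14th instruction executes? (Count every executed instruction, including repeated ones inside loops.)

R1=9
R0=7
R2=9
R6=0
R0=M[0]=18
R1=9+18=27
R6=0+4=4
R2=9-1=8
CMP R2, 4  (cmp 8,4)
JNZ L0: taken
R0=M[4]=18
R1=27+18=45
R6=4+4=8
R2=8-1=7
After step 14: R1 = 45.

45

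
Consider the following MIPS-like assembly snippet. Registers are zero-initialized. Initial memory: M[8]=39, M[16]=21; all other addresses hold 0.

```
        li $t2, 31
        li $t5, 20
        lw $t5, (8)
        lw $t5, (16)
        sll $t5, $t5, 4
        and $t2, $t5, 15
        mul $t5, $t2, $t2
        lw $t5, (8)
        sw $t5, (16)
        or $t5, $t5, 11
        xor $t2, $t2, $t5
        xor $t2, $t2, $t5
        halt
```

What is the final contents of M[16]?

39

$t2=31
$t5=20
$t5=M[8]=39
$t5=M[16]=21
$t5=21<<4=336
$t2=336&15=0
$t5=0*0=0
$t5=M[8]=39
sw $t5, (16) → M[16]=39
$t5=39|11=47
$t2=0^47=47
$t2=47^47=0
halt.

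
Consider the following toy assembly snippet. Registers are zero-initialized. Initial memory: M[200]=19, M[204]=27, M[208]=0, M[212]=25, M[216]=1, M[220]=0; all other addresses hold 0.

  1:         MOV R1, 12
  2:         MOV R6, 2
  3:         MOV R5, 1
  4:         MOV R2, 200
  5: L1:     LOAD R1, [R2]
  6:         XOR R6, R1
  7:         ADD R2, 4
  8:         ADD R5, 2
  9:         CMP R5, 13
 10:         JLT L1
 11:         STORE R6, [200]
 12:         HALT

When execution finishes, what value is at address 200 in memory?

18

R1=12
R6=2
R5=1
R2=200
R1=M[200]=19
R6=2^19=17
R2=200+4=204
R5=1+2=3
CMP R5, 13  (cmp 3,13)
JLT L1: taken
R1=M[204]=27
R6=17^27=10
R2=204+4=208
R5=3+2=5
CMP R5, 13  (cmp 5,13)
JLT L1: taken
R1=M[208]=0
R6=10^0=10
R2=208+4=212
R5=5+2=7
CMP R5, 13  (cmp 7,13)
JLT L1: taken
R1=M[212]=25
R6=10^25=19
R2=212+4=216
R5=7+2=9
CMP R5, 13  (cmp 9,13)
JLT L1: taken
R1=M[216]=1
R6=19^1=18
R2=216+4=220
R5=9+2=11
CMP R5, 13  (cmp 11,13)
JLT L1: taken
R1=M[220]=0
R6=18^0=18
R2=220+4=224
R5=11+2=13
CMP R5, 13  (cmp 13,13)
JLT L1: not taken
STORE R6, [200] → M[200]=18
halt.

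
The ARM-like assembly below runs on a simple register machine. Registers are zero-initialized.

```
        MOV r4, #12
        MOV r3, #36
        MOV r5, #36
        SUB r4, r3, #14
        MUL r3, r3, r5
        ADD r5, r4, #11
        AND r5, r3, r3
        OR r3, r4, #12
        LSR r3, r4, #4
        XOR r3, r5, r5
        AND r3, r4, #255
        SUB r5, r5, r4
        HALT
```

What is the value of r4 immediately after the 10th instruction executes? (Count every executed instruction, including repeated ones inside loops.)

22

MOV r4, #12 → r4=12
MOV r3, #36 → r3=36
MOV r5, #36 → r5=36
SUB r4, r3, #14 → r4=36-14=22
MUL r3, r3, r5 → r3=36*36=1296
ADD r5, r4, #11 → r5=22+11=33
AND r5, r3, r3 → r5=1296&1296=1296
OR r3, r4, #12 → r3=22|12=30
LSR r3, r4, #4 → r3=22>>4=1
XOR r3, r5, r5 → r3=1296^1296=0
After step 10: r4 = 22.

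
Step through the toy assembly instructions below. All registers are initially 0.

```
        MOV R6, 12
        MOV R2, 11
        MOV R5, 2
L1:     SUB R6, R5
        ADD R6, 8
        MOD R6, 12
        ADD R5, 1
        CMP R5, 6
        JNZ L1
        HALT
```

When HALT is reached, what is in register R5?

6

MOV R6, 12 → R6=12
MOV R2, 11 → R2=11
MOV R5, 2 → R5=2
SUB R6, R5 → R6=12-2=10
ADD R6, 8 → R6=10+8=18
MOD R6, 12 → R6=18%12=6
ADD R5, 1 → R5=2+1=3
CMP R5, 6  (cmp 3,6)
JNZ L1: taken
SUB R6, R5 → R6=6-3=3
ADD R6, 8 → R6=3+8=11
MOD R6, 12 → R6=11%12=11
ADD R5, 1 → R5=3+1=4
CMP R5, 6  (cmp 4,6)
JNZ L1: taken
SUB R6, R5 → R6=11-4=7
ADD R6, 8 → R6=7+8=15
MOD R6, 12 → R6=15%12=3
ADD R5, 1 → R5=4+1=5
CMP R5, 6  (cmp 5,6)
JNZ L1: taken
SUB R6, R5 → R6=3-5=-2
ADD R6, 8 → R6=(-2)+8=6
MOD R6, 12 → R6=6%12=6
ADD R5, 1 → R5=5+1=6
CMP R5, 6  (cmp 6,6)
JNZ L1: not taken
halt.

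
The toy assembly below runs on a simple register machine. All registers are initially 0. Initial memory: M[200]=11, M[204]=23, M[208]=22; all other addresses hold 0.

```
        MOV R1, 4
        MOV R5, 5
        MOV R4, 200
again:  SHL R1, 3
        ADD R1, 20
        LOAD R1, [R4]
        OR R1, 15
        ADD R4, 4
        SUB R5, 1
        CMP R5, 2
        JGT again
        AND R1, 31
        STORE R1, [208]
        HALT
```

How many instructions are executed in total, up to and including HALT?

30

R1=4
R5=5
R4=200
R1=4<<3=32
R1=32+20=52
R1=M[200]=11
R1=11|15=15
R4=200+4=204
R5=5-1=4
CMP R5, 2  (cmp 4,2)
JGT again: taken
R1=15<<3=120
R1=120+20=140
R1=M[204]=23
R1=23|15=31
R4=204+4=208
R5=4-1=3
CMP R5, 2  (cmp 3,2)
JGT again: taken
R1=31<<3=248
R1=248+20=268
R1=M[208]=22
R1=22|15=31
R4=208+4=212
R5=3-1=2
CMP R5, 2  (cmp 2,2)
JGT again: not taken
R1=31&31=31
STORE R1, [208] → M[208]=31
halt.
Total executed instructions: 30.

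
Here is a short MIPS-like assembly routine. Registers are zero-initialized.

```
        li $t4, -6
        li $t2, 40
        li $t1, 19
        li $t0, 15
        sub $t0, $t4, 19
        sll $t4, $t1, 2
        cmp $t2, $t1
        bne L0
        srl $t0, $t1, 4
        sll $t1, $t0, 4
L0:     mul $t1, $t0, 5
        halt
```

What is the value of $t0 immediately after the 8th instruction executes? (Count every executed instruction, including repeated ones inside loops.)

-25

after li $t4, -6: $t4=-6
after li $t2, 40: $t2=40
after li $t1, 19: $t1=19
after li $t0, 15: $t0=15
after sub $t0, $t4, 19: $t0=(-6)-19=-25
after sll $t4, $t1, 2: $t4=19<<2=76
cmp $t2, $t1  (cmp 40,19)
bne L0: taken
After step 8: $t0 = -25.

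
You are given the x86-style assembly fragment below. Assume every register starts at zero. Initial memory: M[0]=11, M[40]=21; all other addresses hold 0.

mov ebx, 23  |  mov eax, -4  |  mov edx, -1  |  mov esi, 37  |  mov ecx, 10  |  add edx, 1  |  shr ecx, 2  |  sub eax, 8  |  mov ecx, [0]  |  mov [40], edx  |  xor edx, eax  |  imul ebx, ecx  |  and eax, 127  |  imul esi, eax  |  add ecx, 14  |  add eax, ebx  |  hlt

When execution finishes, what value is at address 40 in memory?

ebx=23
eax=-4
edx=-1
esi=37
ecx=10
edx=(-1)+1=0
ecx=10>>2=2
eax=(-4)-8=-12
ecx=M[0]=11
mov [40], edx → M[40]=0
edx=0^(-12)=-12
ebx=23*11=253
eax=(-12)&127=116
esi=37*116=4292
ecx=11+14=25
eax=116+253=369
halt.

0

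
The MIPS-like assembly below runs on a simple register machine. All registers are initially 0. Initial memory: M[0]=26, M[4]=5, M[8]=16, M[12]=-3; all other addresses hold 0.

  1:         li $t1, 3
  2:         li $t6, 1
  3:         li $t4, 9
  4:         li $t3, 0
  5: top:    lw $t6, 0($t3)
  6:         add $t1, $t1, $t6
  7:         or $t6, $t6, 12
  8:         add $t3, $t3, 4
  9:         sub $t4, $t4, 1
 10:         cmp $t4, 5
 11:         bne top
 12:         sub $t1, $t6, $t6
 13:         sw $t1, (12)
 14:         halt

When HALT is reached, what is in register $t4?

$t1=3
$t6=1
$t4=9
$t3=0
$t6=M[0]=26
$t1=3+26=29
$t6=26|12=30
$t3=0+4=4
$t4=9-1=8
cmp $t4, 5  (cmp 8,5)
bne top: taken
$t6=M[4]=5
$t1=29+5=34
$t6=5|12=13
$t3=4+4=8
$t4=8-1=7
cmp $t4, 5  (cmp 7,5)
bne top: taken
$t6=M[8]=16
$t1=34+16=50
$t6=16|12=28
$t3=8+4=12
$t4=7-1=6
cmp $t4, 5  (cmp 6,5)
bne top: taken
$t6=M[12]=-3
$t1=50+(-3)=47
$t6=(-3)|12=-3
$t3=12+4=16
$t4=6-1=5
cmp $t4, 5  (cmp 5,5)
bne top: not taken
$t1=(-3)-(-3)=0
sw $t1, (12) → M[12]=0
halt.

5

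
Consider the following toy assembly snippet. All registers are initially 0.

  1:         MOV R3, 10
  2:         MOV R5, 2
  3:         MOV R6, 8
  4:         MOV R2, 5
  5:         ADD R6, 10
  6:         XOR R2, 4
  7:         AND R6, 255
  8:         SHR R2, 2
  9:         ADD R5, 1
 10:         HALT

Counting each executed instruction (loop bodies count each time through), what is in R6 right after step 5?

MOV R3, 10 → R3=10
MOV R5, 2 → R5=2
MOV R6, 8 → R6=8
MOV R2, 5 → R2=5
ADD R6, 10 → R6=8+10=18
After step 5: R6 = 18.

18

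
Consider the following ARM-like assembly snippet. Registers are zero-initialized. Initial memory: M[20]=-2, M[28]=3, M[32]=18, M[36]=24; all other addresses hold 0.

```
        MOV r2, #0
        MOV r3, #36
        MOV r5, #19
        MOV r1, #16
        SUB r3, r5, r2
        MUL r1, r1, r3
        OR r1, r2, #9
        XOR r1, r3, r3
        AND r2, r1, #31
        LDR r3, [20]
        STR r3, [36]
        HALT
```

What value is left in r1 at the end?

0

after MOV r2, #0: r2=0
after MOV r3, #36: r3=36
after MOV r5, #19: r5=19
after MOV r1, #16: r1=16
after SUB r3, r5, r2: r3=19-0=19
after MUL r1, r1, r3: r1=16*19=304
after OR r1, r2, #9: r1=0|9=9
after XOR r1, r3, r3: r1=19^19=0
after AND r2, r1, #31: r2=0&31=0
after LDR r3, [20]: r3=M[20]=-2
STR r3, [36] → M[36]=-2
halt.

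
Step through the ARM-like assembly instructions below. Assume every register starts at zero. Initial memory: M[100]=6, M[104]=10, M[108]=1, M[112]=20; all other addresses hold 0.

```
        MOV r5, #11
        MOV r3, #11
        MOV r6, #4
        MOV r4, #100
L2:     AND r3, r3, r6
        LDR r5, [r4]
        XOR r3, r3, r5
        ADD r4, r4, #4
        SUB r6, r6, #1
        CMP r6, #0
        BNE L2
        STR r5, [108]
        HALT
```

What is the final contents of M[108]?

20

MOV r5, #11 → r5=11
MOV r3, #11 → r3=11
MOV r6, #4 → r6=4
MOV r4, #100 → r4=100
AND r3, r3, r6 → r3=11&4=0
LDR r5, [r4] → r5=M[100]=6
XOR r3, r3, r5 → r3=0^6=6
ADD r4, r4, #4 → r4=100+4=104
SUB r6, r6, #1 → r6=4-1=3
CMP r6, #0  (cmp 3,0)
BNE L2: taken
AND r3, r3, r6 → r3=6&3=2
LDR r5, [r4] → r5=M[104]=10
XOR r3, r3, r5 → r3=2^10=8
ADD r4, r4, #4 → r4=104+4=108
SUB r6, r6, #1 → r6=3-1=2
CMP r6, #0  (cmp 2,0)
BNE L2: taken
AND r3, r3, r6 → r3=8&2=0
LDR r5, [r4] → r5=M[108]=1
XOR r3, r3, r5 → r3=0^1=1
ADD r4, r4, #4 → r4=108+4=112
SUB r6, r6, #1 → r6=2-1=1
CMP r6, #0  (cmp 1,0)
BNE L2: taken
AND r3, r3, r6 → r3=1&1=1
LDR r5, [r4] → r5=M[112]=20
XOR r3, r3, r5 → r3=1^20=21
ADD r4, r4, #4 → r4=112+4=116
SUB r6, r6, #1 → r6=1-1=0
CMP r6, #0  (cmp 0,0)
BNE L2: not taken
STR r5, [108] → M[108]=20
halt.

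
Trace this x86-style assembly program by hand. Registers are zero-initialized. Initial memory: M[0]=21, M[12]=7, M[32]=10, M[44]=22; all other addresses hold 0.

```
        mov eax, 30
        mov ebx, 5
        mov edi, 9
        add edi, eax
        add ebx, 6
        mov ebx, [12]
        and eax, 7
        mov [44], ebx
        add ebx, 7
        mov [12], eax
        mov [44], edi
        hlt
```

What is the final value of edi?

eax=30
ebx=5
edi=9
edi=9+30=39
ebx=5+6=11
ebx=M[12]=7
eax=30&7=6
mov [44], ebx → M[44]=7
ebx=7+7=14
mov [12], eax → M[12]=6
mov [44], edi → M[44]=39
halt.

39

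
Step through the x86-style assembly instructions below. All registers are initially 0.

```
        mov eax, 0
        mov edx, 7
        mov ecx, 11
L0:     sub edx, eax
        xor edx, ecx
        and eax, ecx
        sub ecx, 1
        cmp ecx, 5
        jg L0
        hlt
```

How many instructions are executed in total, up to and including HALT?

after mov eax, 0: eax=0
after mov edx, 7: edx=7
after mov ecx, 11: ecx=11
after sub edx, eax: edx=7-0=7
after xor edx, ecx: edx=7^11=12
after and eax, ecx: eax=0&11=0
after sub ecx, 1: ecx=11-1=10
cmp ecx, 5  (cmp 10,5)
jg L0: taken
after sub edx, eax: edx=12-0=12
after xor edx, ecx: edx=12^10=6
after and eax, ecx: eax=0&10=0
after sub ecx, 1: ecx=10-1=9
cmp ecx, 5  (cmp 9,5)
jg L0: taken
after sub edx, eax: edx=6-0=6
after xor edx, ecx: edx=6^9=15
after and eax, ecx: eax=0&9=0
after sub ecx, 1: ecx=9-1=8
cmp ecx, 5  (cmp 8,5)
jg L0: taken
after sub edx, eax: edx=15-0=15
after xor edx, ecx: edx=15^8=7
after and eax, ecx: eax=0&8=0
after sub ecx, 1: ecx=8-1=7
cmp ecx, 5  (cmp 7,5)
jg L0: taken
after sub edx, eax: edx=7-0=7
after xor edx, ecx: edx=7^7=0
after and eax, ecx: eax=0&7=0
after sub ecx, 1: ecx=7-1=6
cmp ecx, 5  (cmp 6,5)
jg L0: taken
after sub edx, eax: edx=0-0=0
after xor edx, ecx: edx=0^6=6
after and eax, ecx: eax=0&6=0
after sub ecx, 1: ecx=6-1=5
cmp ecx, 5  (cmp 5,5)
jg L0: not taken
halt.
Total executed instructions: 40.

40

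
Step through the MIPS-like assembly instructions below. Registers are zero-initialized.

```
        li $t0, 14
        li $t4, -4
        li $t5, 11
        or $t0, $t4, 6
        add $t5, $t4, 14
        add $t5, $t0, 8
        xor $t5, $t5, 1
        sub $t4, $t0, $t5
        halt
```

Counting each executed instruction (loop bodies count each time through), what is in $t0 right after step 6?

-2

$t0=14
$t4=-4
$t5=11
$t0=(-4)|6=-2
$t5=(-4)+14=10
$t5=(-2)+8=6
After step 6: $t0 = -2.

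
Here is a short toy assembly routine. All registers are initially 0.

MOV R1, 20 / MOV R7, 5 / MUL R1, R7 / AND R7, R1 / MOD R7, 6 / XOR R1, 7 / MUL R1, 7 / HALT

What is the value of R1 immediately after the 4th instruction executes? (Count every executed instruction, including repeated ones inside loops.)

after MOV R1, 20: R1=20
after MOV R7, 5: R7=5
after MUL R1, R7: R1=20*5=100
after AND R7, R1: R7=5&100=4
After step 4: R1 = 100.

100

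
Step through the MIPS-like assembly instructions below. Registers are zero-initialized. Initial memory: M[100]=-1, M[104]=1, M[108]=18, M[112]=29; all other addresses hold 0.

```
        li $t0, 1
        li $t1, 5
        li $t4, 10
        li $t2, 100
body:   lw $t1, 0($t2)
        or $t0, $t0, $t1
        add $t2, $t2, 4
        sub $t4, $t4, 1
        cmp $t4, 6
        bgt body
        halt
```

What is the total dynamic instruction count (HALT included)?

29

$t0=1
$t1=5
$t4=10
$t2=100
$t1=M[100]=-1
$t0=1|(-1)=-1
$t2=100+4=104
$t4=10-1=9
cmp $t4, 6  (cmp 9,6)
bgt body: taken
$t1=M[104]=1
$t0=(-1)|1=-1
$t2=104+4=108
$t4=9-1=8
cmp $t4, 6  (cmp 8,6)
bgt body: taken
$t1=M[108]=18
$t0=(-1)|18=-1
$t2=108+4=112
$t4=8-1=7
cmp $t4, 6  (cmp 7,6)
bgt body: taken
$t1=M[112]=29
$t0=(-1)|29=-1
$t2=112+4=116
$t4=7-1=6
cmp $t4, 6  (cmp 6,6)
bgt body: not taken
halt.
Total executed instructions: 29.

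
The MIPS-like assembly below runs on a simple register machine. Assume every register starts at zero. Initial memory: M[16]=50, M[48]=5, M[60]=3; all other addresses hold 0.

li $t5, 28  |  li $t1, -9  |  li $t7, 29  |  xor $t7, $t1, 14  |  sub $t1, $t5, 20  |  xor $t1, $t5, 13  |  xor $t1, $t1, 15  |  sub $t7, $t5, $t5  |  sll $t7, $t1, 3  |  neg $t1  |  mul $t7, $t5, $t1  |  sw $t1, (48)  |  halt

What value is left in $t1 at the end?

$t5=28
$t1=-9
$t7=29
$t7=(-9)^14=-7
$t1=28-20=8
$t1=28^13=17
$t1=17^15=30
$t7=28-28=0
$t7=30<<3=240
$t1=-(30)=-30
$t7=28*(-30)=-840
sw $t1, (48) → M[48]=-30
halt.

-30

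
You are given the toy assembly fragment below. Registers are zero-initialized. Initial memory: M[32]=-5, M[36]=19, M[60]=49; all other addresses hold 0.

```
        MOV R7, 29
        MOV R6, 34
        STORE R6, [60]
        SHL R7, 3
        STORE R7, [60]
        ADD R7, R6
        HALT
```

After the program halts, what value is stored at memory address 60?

R7=29
R6=34
STORE R6, [60] → M[60]=34
R7=29<<3=232
STORE R7, [60] → M[60]=232
R7=232+34=266
halt.

232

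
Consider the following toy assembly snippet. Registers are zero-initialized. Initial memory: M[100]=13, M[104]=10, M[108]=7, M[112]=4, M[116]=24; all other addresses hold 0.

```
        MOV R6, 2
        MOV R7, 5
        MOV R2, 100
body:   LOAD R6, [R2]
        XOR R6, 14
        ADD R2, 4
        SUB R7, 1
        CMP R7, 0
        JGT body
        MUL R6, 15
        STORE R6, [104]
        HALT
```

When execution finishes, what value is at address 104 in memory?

after MOV R6, 2: R6=2
after MOV R7, 5: R7=5
after MOV R2, 100: R2=100
after LOAD R6, [R2]: R6=M[100]=13
after XOR R6, 14: R6=13^14=3
after ADD R2, 4: R2=100+4=104
after SUB R7, 1: R7=5-1=4
CMP R7, 0  (cmp 4,0)
JGT body: taken
after LOAD R6, [R2]: R6=M[104]=10
after XOR R6, 14: R6=10^14=4
after ADD R2, 4: R2=104+4=108
after SUB R7, 1: R7=4-1=3
CMP R7, 0  (cmp 3,0)
JGT body: taken
after LOAD R6, [R2]: R6=M[108]=7
after XOR R6, 14: R6=7^14=9
after ADD R2, 4: R2=108+4=112
after SUB R7, 1: R7=3-1=2
CMP R7, 0  (cmp 2,0)
JGT body: taken
after LOAD R6, [R2]: R6=M[112]=4
after XOR R6, 14: R6=4^14=10
after ADD R2, 4: R2=112+4=116
after SUB R7, 1: R7=2-1=1
CMP R7, 0  (cmp 1,0)
JGT body: taken
after LOAD R6, [R2]: R6=M[116]=24
after XOR R6, 14: R6=24^14=22
after ADD R2, 4: R2=116+4=120
after SUB R7, 1: R7=1-1=0
CMP R7, 0  (cmp 0,0)
JGT body: not taken
after MUL R6, 15: R6=22*15=330
STORE R6, [104] → M[104]=330
halt.

330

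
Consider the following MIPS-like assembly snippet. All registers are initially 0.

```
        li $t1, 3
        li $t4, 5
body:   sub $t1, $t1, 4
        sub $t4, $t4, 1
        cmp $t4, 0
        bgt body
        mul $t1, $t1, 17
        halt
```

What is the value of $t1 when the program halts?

li $t1, 3 → $t1=3
li $t4, 5 → $t4=5
sub $t1, $t1, 4 → $t1=3-4=-1
sub $t4, $t4, 1 → $t4=5-1=4
cmp $t4, 0  (cmp 4,0)
bgt body: taken
sub $t1, $t1, 4 → $t1=(-1)-4=-5
sub $t4, $t4, 1 → $t4=4-1=3
cmp $t4, 0  (cmp 3,0)
bgt body: taken
sub $t1, $t1, 4 → $t1=(-5)-4=-9
sub $t4, $t4, 1 → $t4=3-1=2
cmp $t4, 0  (cmp 2,0)
bgt body: taken
sub $t1, $t1, 4 → $t1=(-9)-4=-13
sub $t4, $t4, 1 → $t4=2-1=1
cmp $t4, 0  (cmp 1,0)
bgt body: taken
sub $t1, $t1, 4 → $t1=(-13)-4=-17
sub $t4, $t4, 1 → $t4=1-1=0
cmp $t4, 0  (cmp 0,0)
bgt body: not taken
mul $t1, $t1, 17 → $t1=(-17)*17=-289
halt.

-289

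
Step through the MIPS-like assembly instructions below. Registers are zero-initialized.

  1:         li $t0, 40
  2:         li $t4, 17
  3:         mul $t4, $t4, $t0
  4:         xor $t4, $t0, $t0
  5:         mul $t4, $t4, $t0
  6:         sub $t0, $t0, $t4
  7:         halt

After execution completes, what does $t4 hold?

0

li $t0, 40 → $t0=40
li $t4, 17 → $t4=17
mul $t4, $t4, $t0 → $t4=17*40=680
xor $t4, $t0, $t0 → $t4=40^40=0
mul $t4, $t4, $t0 → $t4=0*40=0
sub $t0, $t0, $t4 → $t0=40-0=40
halt.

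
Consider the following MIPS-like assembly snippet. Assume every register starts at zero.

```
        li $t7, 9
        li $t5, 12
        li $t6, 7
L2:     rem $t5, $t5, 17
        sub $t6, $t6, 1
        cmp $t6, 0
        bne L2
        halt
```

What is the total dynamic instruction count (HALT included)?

$t7=9
$t5=12
$t6=7
$t5=12%17=12
$t6=7-1=6
cmp $t6, 0  (cmp 6,0)
bne L2: taken
$t5=12%17=12
$t6=6-1=5
cmp $t6, 0  (cmp 5,0)
bne L2: taken
$t5=12%17=12
$t6=5-1=4
cmp $t6, 0  (cmp 4,0)
bne L2: taken
$t5=12%17=12
$t6=4-1=3
cmp $t6, 0  (cmp 3,0)
bne L2: taken
$t5=12%17=12
$t6=3-1=2
cmp $t6, 0  (cmp 2,0)
bne L2: taken
$t5=12%17=12
$t6=2-1=1
cmp $t6, 0  (cmp 1,0)
bne L2: taken
$t5=12%17=12
$t6=1-1=0
cmp $t6, 0  (cmp 0,0)
bne L2: not taken
halt.
Total executed instructions: 32.

32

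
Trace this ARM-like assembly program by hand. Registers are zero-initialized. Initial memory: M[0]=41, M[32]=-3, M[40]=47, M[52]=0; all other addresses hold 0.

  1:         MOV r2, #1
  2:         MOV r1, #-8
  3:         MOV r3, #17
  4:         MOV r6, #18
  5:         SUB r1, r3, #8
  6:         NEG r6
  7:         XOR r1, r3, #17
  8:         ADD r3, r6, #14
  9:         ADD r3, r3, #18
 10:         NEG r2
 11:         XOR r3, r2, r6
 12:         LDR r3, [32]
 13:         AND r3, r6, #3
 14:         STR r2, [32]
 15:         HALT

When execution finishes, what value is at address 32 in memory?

-1

after MOV r2, #1: r2=1
after MOV r1, #-8: r1=-8
after MOV r3, #17: r3=17
after MOV r6, #18: r6=18
after SUB r1, r3, #8: r1=17-8=9
after NEG r6: r6=-(18)=-18
after XOR r1, r3, #17: r1=17^17=0
after ADD r3, r6, #14: r3=(-18)+14=-4
after ADD r3, r3, #18: r3=(-4)+18=14
after NEG r2: r2=-(1)=-1
after XOR r3, r2, r6: r3=(-1)^(-18)=17
after LDR r3, [32]: r3=M[32]=-3
after AND r3, r6, #3: r3=(-18)&3=2
STR r2, [32] → M[32]=-1
halt.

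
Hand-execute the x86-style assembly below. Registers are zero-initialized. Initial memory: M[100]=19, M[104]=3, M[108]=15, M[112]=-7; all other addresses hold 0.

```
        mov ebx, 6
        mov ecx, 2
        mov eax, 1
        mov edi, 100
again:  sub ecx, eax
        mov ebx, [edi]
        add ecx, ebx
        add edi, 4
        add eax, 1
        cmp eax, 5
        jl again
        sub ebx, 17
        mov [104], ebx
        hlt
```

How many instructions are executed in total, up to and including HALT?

mov ebx, 6 → ebx=6
mov ecx, 2 → ecx=2
mov eax, 1 → eax=1
mov edi, 100 → edi=100
sub ecx, eax → ecx=2-1=1
mov ebx, [edi] → ebx=M[100]=19
add ecx, ebx → ecx=1+19=20
add edi, 4 → edi=100+4=104
add eax, 1 → eax=1+1=2
cmp eax, 5  (cmp 2,5)
jl again: taken
sub ecx, eax → ecx=20-2=18
mov ebx, [edi] → ebx=M[104]=3
add ecx, ebx → ecx=18+3=21
add edi, 4 → edi=104+4=108
add eax, 1 → eax=2+1=3
cmp eax, 5  (cmp 3,5)
jl again: taken
sub ecx, eax → ecx=21-3=18
mov ebx, [edi] → ebx=M[108]=15
add ecx, ebx → ecx=18+15=33
add edi, 4 → edi=108+4=112
add eax, 1 → eax=3+1=4
cmp eax, 5  (cmp 4,5)
jl again: taken
sub ecx, eax → ecx=33-4=29
mov ebx, [edi] → ebx=M[112]=-7
add ecx, ebx → ecx=29+(-7)=22
add edi, 4 → edi=112+4=116
add eax, 1 → eax=4+1=5
cmp eax, 5  (cmp 5,5)
jl again: not taken
sub ebx, 17 → ebx=(-7)-17=-24
mov [104], ebx → M[104]=-24
halt.
Total executed instructions: 35.

35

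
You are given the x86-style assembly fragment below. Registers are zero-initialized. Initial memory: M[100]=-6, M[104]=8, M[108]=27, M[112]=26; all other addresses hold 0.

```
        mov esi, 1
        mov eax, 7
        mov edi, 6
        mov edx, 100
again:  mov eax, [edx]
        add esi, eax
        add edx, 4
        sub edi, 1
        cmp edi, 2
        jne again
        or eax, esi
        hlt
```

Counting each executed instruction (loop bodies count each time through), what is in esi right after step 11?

esi=1
eax=7
edi=6
edx=100
eax=M[100]=-6
esi=1+(-6)=-5
edx=100+4=104
edi=6-1=5
cmp edi, 2  (cmp 5,2)
jne again: taken
eax=M[104]=8
After step 11: esi = -5.

-5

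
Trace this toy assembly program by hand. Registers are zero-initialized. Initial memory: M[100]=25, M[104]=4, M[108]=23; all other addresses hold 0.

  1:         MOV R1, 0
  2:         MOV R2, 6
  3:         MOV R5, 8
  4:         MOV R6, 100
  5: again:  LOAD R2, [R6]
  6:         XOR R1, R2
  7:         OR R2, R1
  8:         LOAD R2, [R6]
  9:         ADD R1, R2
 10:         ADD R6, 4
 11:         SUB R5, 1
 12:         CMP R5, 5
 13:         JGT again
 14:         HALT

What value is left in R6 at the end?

112

R1=0
R2=6
R5=8
R6=100
R2=M[100]=25
R1=0^25=25
R2=25|25=25
R2=M[100]=25
R1=25+25=50
R6=100+4=104
R5=8-1=7
CMP R5, 5  (cmp 7,5)
JGT again: taken
R2=M[104]=4
R1=50^4=54
R2=4|54=54
R2=M[104]=4
R1=54+4=58
R6=104+4=108
R5=7-1=6
CMP R5, 5  (cmp 6,5)
JGT again: taken
R2=M[108]=23
R1=58^23=45
R2=23|45=63
R2=M[108]=23
R1=45+23=68
R6=108+4=112
R5=6-1=5
CMP R5, 5  (cmp 5,5)
JGT again: not taken
halt.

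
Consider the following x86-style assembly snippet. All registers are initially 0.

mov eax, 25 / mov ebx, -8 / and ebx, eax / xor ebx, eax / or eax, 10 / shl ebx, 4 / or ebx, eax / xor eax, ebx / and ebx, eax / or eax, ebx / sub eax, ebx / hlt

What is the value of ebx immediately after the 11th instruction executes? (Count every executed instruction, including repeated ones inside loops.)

after mov eax, 25: eax=25
after mov ebx, -8: ebx=-8
after and ebx, eax: ebx=(-8)&25=24
after xor ebx, eax: ebx=24^25=1
after or eax, 10: eax=25|10=27
after shl ebx, 4: ebx=1<<4=16
after or ebx, eax: ebx=16|27=27
after xor eax, ebx: eax=27^27=0
after and ebx, eax: ebx=27&0=0
after or eax, ebx: eax=0|0=0
after sub eax, ebx: eax=0-0=0
After step 11: ebx = 0.

0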